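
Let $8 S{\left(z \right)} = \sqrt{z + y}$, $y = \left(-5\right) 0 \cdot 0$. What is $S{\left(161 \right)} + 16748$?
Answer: $16748 + \frac{\sqrt{161}}{8} \approx 16750.0$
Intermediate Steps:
$y = 0$ ($y = 0 \cdot 0 = 0$)
$S{\left(z \right)} = \frac{\sqrt{z}}{8}$ ($S{\left(z \right)} = \frac{\sqrt{z + 0}}{8} = \frac{\sqrt{z}}{8}$)
$S{\left(161 \right)} + 16748 = \frac{\sqrt{161}}{8} + 16748 = 16748 + \frac{\sqrt{161}}{8}$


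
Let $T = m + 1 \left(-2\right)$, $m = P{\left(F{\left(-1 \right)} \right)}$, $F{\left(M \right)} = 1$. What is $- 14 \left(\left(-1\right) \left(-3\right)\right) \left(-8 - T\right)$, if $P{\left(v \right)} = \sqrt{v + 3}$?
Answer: $336$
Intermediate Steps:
$P{\left(v \right)} = \sqrt{3 + v}$
$m = 2$ ($m = \sqrt{3 + 1} = \sqrt{4} = 2$)
$T = 0$ ($T = 2 + 1 \left(-2\right) = 2 - 2 = 0$)
$- 14 \left(\left(-1\right) \left(-3\right)\right) \left(-8 - T\right) = - 14 \left(\left(-1\right) \left(-3\right)\right) \left(-8 - 0\right) = \left(-14\right) 3 \left(-8 + 0\right) = \left(-42\right) \left(-8\right) = 336$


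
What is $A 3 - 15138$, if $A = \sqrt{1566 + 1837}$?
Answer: $-15138 + 3 \sqrt{3403} \approx -14963.0$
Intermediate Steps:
$A = \sqrt{3403} \approx 58.335$
$A 3 - 15138 = \sqrt{3403} \cdot 3 - 15138 = 3 \sqrt{3403} - 15138 = -15138 + 3 \sqrt{3403}$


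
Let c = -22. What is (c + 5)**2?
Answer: 289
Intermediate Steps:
(c + 5)**2 = (-22 + 5)**2 = (-17)**2 = 289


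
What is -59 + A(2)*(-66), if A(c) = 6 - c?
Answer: -323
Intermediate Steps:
-59 + A(2)*(-66) = -59 + (6 - 1*2)*(-66) = -59 + (6 - 2)*(-66) = -59 + 4*(-66) = -59 - 264 = -323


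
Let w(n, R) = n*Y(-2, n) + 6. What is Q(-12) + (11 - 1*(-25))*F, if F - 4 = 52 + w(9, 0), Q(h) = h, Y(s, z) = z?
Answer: 5136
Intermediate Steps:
w(n, R) = 6 + n**2 (w(n, R) = n*n + 6 = n**2 + 6 = 6 + n**2)
F = 143 (F = 4 + (52 + (6 + 9**2)) = 4 + (52 + (6 + 81)) = 4 + (52 + 87) = 4 + 139 = 143)
Q(-12) + (11 - 1*(-25))*F = -12 + (11 - 1*(-25))*143 = -12 + (11 + 25)*143 = -12 + 36*143 = -12 + 5148 = 5136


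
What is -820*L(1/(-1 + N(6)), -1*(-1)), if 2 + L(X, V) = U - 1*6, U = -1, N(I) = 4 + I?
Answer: 7380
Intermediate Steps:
L(X, V) = -9 (L(X, V) = -2 + (-1 - 1*6) = -2 + (-1 - 6) = -2 - 7 = -9)
-820*L(1/(-1 + N(6)), -1*(-1)) = -820*(-9) = 7380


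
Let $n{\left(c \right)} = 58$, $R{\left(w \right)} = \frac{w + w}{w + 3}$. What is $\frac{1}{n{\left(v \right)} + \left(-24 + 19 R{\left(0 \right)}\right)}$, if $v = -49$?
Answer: $\frac{1}{34} \approx 0.029412$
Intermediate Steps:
$R{\left(w \right)} = \frac{2 w}{3 + w}$
$\frac{1}{n{\left(v \right)} + \left(-24 + 19 R{\left(0 \right)}\right)} = \frac{1}{58 - \left(24 - 19 \cdot 2 \cdot 0 \frac{1}{3 + 0}\right)} = \frac{1}{58 - \left(24 - 19 \cdot 2 \cdot 0 \cdot \frac{1}{3}\right)} = \frac{1}{58 + \left(-24 + 19 \cdot 0\right)} = \frac{1}{58 + \left(-24 + 0\right)} = \frac{1}{58 - 24} = \frac{1}{34}$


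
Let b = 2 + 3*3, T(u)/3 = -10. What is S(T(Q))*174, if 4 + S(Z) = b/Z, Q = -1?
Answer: -3799/5 ≈ -759.80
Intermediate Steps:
T(u) = -30 (T(u) = 3*(-10) = -30)
b = 11 (b = 2 + 9 = 11)
S(Z) = -4 + 11/Z
S(T(Q))*174 = (-4 + 11/(-30))*174 = (-4 + 11*(-1/30))*174 = (-4 - 11/30)*174 = -131/30*174 = -3799/5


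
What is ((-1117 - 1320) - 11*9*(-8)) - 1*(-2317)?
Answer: 672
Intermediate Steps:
((-1117 - 1320) - 11*9*(-8)) - 1*(-2317) = (-2437 - 99*(-8)) + 2317 = (-2437 + 792) + 2317 = -1645 + 2317 = 672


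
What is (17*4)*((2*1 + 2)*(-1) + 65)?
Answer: 4148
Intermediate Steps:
(17*4)*((2*1 + 2)*(-1) + 65) = 68*((2 + 2)*(-1) + 65) = 68*(4*(-1) + 65) = 68*(-4 + 65) = 68*61 = 4148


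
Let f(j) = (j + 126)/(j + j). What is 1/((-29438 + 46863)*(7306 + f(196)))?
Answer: 28/3564998175 ≈ 7.8541e-9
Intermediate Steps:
f(j) = (126 + j)/(2*j) (f(j) = (126 + j)/((2*j)) = (126 + j)*(1/(2*j)) = (126 + j)/(2*j))
1/((-29438 + 46863)*(7306 + f(196))) = 1/((-29438 + 46863)*(7306 + (½)*(126 + 196)/196)) = 1/(17425*(7306 + (½)*(1/196)*322)) = 1/(17425*(7306 + 23/28)) = 1/(17425*(204591/28)) = 1/(3564998175/28) = 28/3564998175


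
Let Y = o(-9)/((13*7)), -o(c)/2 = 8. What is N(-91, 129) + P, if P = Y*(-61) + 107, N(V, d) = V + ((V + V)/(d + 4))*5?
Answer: 34378/1729 ≈ 19.883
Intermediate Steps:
o(c) = -16 (o(c) = -2*8 = -16)
N(V, d) = V + 10*V/(4 + d) (N(V, d) = V + ((2*V)/(4 + d))*5 = V + (2*V/(4 + d))*5 = V + 10*V/(4 + d))
Y = -16/91 (Y = -16/(13*7) = -16/91 ≈ -0.17582)
P = 10713/91 (P = -16/91*(-61) + 107 = 976/91 + 107 = 10713/91 ≈ 117.73)
N(-91, 129) + P = -91*(14 + 129)/(4 + 129) + 10713/91 = -91*143/133 + 10713/91 = -91*1/133*143 + 10713/91 = -1859/19 + 10713/91 = 34378/1729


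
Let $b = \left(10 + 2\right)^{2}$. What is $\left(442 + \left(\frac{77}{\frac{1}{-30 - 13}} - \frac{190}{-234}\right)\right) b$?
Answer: $- \frac{5369248}{13} \approx -4.1302 \cdot 10^{5}$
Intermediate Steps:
$b = 144$ ($b = 12^{2} = 144$)
$\left(442 + \left(\frac{77}{\frac{1}{-30 - 13}} - \frac{190}{-234}\right)\right) b = \left(442 + \left(\frac{77}{\frac{1}{-30 - 13}} - \frac{190}{-234}\right)\right) 144 = \left(442 + \left(\frac{77}{\frac{1}{-43}} - - \frac{95}{117}\right)\right) 144 = \left(442 + \left(\frac{77}{- \frac{1}{43}} + \frac{95}{117}\right)\right) 144 = \left(442 + \left(77 \left(-43\right) + \frac{95}{117}\right)\right) 144 = \left(442 + \left(-3311 + \frac{95}{117}\right)\right) 144 = \left(442 - \frac{387292}{117}\right) 144 = \left(- \frac{335578}{117}\right) 144 = - \frac{5369248}{13}$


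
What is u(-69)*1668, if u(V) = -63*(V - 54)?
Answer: 12925332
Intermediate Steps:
u(V) = 3402 - 63*V (u(V) = -63*(-54 + V) = 3402 - 63*V)
u(-69)*1668 = (3402 - 63*(-69))*1668 = (3402 + 4347)*1668 = 7749*1668 = 12925332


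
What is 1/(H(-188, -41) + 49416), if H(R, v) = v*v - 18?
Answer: 1/51079 ≈ 1.9578e-5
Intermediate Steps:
H(R, v) = -18 + v² (H(R, v) = v² - 18 = -18 + v²)
1/(H(-188, -41) + 49416) = 1/((-18 + (-41)²) + 49416) = 1/((-18 + 1681) + 49416) = 1/(1663 + 49416) = 1/51079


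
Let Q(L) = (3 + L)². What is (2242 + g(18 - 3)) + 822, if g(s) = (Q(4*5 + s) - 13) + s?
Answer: 4510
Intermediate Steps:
g(s) = -13 + s + (23 + s)² (g(s) = ((3 + (4*5 + s))² - 13) + s = ((3 + (20 + s))² - 13) + s = ((23 + s)² - 13) + s = (-13 + (23 + s)²) + s = -13 + s + (23 + s)²)
(2242 + g(18 - 3)) + 822 = (2242 + (-13 + (18 - 3) + (23 + (18 - 3))²)) + 822 = (2242 + (-13 + 15 + (23 + 15)²)) + 822 = (2242 + (-13 + 15 + 38²)) + 822 = (2242 + (-13 + 15 + 1444)) + 822 = (2242 + 1446) + 822 = 3688 + 822 = 4510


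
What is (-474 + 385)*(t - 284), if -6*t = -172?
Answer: 68174/3 ≈ 22725.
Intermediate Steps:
t = 86/3 (t = -⅙*(-172) = 86/3 ≈ 28.667)
(-474 + 385)*(t - 284) = (-474 + 385)*(86/3 - 284) = -89*(-766/3) = 68174/3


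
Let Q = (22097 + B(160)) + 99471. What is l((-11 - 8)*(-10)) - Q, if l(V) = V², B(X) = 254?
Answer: -85722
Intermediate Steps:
Q = 121822 (Q = (22097 + 254) + 99471 = 22351 + 99471 = 121822)
l((-11 - 8)*(-10)) - Q = ((-11 - 8)*(-10))² - 1*121822 = (-19*(-10))² - 121822 = 190² - 121822 = 36100 - 121822 = -85722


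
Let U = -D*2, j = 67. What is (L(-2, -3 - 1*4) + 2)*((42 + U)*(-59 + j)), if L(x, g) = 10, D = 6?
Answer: 2880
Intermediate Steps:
U = -12 (U = -1*6*2 = -6*2 = -12)
(L(-2, -3 - 1*4) + 2)*((42 + U)*(-59 + j)) = (10 + 2)*((42 - 12)*(-59 + 67)) = 12*(30*8) = 12*240 = 2880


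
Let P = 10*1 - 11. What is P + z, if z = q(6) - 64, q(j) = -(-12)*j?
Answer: 7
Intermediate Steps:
q(j) = 12*j
P = -1 (P = 10 - 11 = -1)
z = 8 (z = 12*6 - 64 = 72 - 64 = 8)
P + z = -1 + 8 = 7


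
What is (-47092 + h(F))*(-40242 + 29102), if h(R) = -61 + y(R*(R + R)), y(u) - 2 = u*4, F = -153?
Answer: -1560947940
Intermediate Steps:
y(u) = 2 + 4*u (y(u) = 2 + u*4 = 2 + 4*u)
h(R) = -59 + 8*R² (h(R) = -61 + (2 + 4*(R*(R + R))) = -61 + (2 + 4*(R*(2*R))) = -61 + (2 + 4*(2*R²)) = -61 + (2 + 8*R²) = -59 + 8*R²)
(-47092 + h(F))*(-40242 + 29102) = (-47092 + (-59 + 8*(-153)²))*(-40242 + 29102) = (-47092 + (-59 + 8*23409))*(-11140) = (-47092 + (-59 + 187272))*(-11140) = (-47092 + 187213)*(-11140) = 140121*(-11140) = -1560947940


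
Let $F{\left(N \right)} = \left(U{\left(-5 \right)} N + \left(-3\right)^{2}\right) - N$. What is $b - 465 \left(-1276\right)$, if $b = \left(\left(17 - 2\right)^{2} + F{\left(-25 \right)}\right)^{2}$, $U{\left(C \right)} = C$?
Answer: $740796$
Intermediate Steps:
$F{\left(N \right)} = 9 - 6 N$ ($F{\left(N \right)} = \left(- 5 N + \left(-3\right)^{2}\right) - N = \left(- 5 N + 9\right) - N = \left(9 - 5 N\right) - N = 9 - 6 N$)
$b = 147456$ ($b = \left(\left(17 - 2\right)^{2} + \left(9 - -150\right)\right)^{2} = \left(15^{2} + \left(9 + 150\right)\right)^{2} = \left(225 + 159\right)^{2} = 384^{2} = 147456$)
$b - 465 \left(-1276\right) = 147456 - 465 \left(-1276\right) = 147456 - -593340 = 147456 + 593340 = 740796$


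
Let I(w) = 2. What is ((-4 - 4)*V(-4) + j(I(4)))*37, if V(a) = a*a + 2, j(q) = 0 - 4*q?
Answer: -5624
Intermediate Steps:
j(q) = -4*q
V(a) = 2 + a² (V(a) = a² + 2 = 2 + a²)
((-4 - 4)*V(-4) + j(I(4)))*37 = ((-4 - 4)*(2 + (-4)²) - 4*2)*37 = (-8*(2 + 16) - 8)*37 = (-8*18 - 8)*37 = (-144 - 8)*37 = -152*37 = -5624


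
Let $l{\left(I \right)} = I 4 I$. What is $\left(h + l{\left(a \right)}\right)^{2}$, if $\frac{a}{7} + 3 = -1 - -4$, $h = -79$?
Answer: $6241$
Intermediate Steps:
$a = 0$ ($a = -21 + 7 \left(-1 - -4\right) = -21 + 7 \left(-1 + 4\right) = -21 + 7 \cdot 3 = -21 + 21 = 0$)
$l{\left(I \right)} = 4 I^{2}$ ($l{\left(I \right)} = 4 I I = 4 I^{2}$)
$\left(h + l{\left(a \right)}\right)^{2} = \left(-79 + 4 \cdot 0^{2}\right)^{2} = \left(-79 + 4 \cdot 0\right)^{2} = \left(-79 + 0\right)^{2} = \left(-79\right)^{2} = 6241$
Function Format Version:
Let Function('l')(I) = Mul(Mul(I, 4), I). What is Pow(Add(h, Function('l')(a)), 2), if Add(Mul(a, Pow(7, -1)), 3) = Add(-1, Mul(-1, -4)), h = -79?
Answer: 6241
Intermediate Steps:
a = 0 (a = Add(-21, Mul(7, Add(-1, Mul(-1, -4)))) = Add(-21, Mul(7, Add(-1, 4))) = Add(-21, Mul(7, 3)) = Add(-21, 21) = 0)
Function('l')(I) = Mul(4, Pow(I, 2)) (Function('l')(I) = Mul(Mul(4, I), I) = Mul(4, Pow(I, 2)))
Pow(Add(h, Function('l')(a)), 2) = Pow(Add(-79, Mul(4, Pow(0, 2))), 2) = Pow(Add(-79, Mul(4, 0)), 2) = Pow(Add(-79, 0), 2) = Pow(-79, 2) = 6241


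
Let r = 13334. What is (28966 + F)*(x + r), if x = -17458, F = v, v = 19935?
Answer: -201667724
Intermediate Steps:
F = 19935
(28966 + F)*(x + r) = (28966 + 19935)*(-17458 + 13334) = 48901*(-4124) = -201667724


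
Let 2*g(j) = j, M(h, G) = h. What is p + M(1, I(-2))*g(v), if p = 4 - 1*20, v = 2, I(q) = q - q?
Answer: -15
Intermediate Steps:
I(q) = 0
p = -16 (p = 4 - 20 = -16)
g(j) = j/2
p + M(1, I(-2))*g(v) = -16 + 1*((½)*2) = -16 + 1*1 = -16 + 1 = -15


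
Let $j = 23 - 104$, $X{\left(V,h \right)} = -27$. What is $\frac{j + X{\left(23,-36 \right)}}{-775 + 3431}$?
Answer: $- \frac{27}{664} \approx -0.040663$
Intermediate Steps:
$j = -81$ ($j = 23 - 104 = -81$)
$\frac{j + X{\left(23,-36 \right)}}{-775 + 3431} = \frac{-81 - 27}{-775 + 3431} = - \frac{108}{2656} = \left(-108\right) \frac{1}{2656} = - \frac{27}{664}$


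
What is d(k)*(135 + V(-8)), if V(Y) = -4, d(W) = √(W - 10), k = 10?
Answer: 0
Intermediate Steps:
d(W) = √(-10 + W)
d(k)*(135 + V(-8)) = √(-10 + 10)*(135 - 4) = √0*131 = 0*131 = 0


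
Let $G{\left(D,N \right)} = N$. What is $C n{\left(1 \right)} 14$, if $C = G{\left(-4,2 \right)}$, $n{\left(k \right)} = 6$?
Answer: $168$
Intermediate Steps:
$C = 2$
$C n{\left(1 \right)} 14 = 2 \cdot 6 \cdot 14 = 12 \cdot 14 = 168$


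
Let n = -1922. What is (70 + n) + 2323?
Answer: 471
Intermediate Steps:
(70 + n) + 2323 = (70 - 1922) + 2323 = -1852 + 2323 = 471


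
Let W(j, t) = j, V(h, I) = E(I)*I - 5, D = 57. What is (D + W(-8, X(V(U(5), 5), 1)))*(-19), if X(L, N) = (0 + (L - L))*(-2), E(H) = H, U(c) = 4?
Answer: -931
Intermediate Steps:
V(h, I) = -5 + I² (V(h, I) = I*I - 5 = I² - 5 = -5 + I²)
X(L, N) = 0 (X(L, N) = (0 + 0)*(-2) = 0*(-2) = 0)
(D + W(-8, X(V(U(5), 5), 1)))*(-19) = (57 - 8)*(-19) = 49*(-19) = -931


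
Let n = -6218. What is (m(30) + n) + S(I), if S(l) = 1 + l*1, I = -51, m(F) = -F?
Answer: -6298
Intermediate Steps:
S(l) = 1 + l
(m(30) + n) + S(I) = (-1*30 - 6218) + (1 - 51) = (-30 - 6218) - 50 = -6248 - 50 = -6298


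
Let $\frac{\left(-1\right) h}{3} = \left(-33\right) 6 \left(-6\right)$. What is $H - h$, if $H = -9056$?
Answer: $-5492$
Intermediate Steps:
$h = -3564$ ($h = - 3 \left(-33\right) 6 \left(-6\right) = - 3 \left(\left(-198\right) \left(-6\right)\right) = \left(-3\right) 1188 = -3564$)
$H - h = -9056 - -3564 = -9056 + 3564 = -5492$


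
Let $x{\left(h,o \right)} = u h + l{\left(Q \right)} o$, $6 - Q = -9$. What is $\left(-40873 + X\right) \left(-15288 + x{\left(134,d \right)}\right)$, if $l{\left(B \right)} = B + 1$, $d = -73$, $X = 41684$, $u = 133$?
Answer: $1107826$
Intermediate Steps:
$Q = 15$ ($Q = 6 - -9 = 6 + 9 = 15$)
$l{\left(B \right)} = 1 + B$
$x{\left(h,o \right)} = 16 o + 133 h$ ($x{\left(h,o \right)} = 133 h + \left(1 + 15\right) o = 133 h + 16 o = 16 o + 133 h$)
$\left(-40873 + X\right) \left(-15288 + x{\left(134,d \right)}\right) = \left(-40873 + 41684\right) \left(-15288 + \left(16 \left(-73\right) + 133 \cdot 134\right)\right) = 811 \left(-15288 + \left(-1168 + 17822\right)\right) = 811 \left(-15288 + 16654\right) = 811 \cdot 1366 = 1107826$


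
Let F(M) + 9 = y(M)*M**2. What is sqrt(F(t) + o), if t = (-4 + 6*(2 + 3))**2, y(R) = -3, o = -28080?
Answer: I*sqrt(1399017) ≈ 1182.8*I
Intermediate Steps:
t = 676 (t = (-4 + 6*5)**2 = (-4 + 30)**2 = 26**2 = 676)
F(M) = -9 - 3*M**2
sqrt(F(t) + o) = sqrt((-9 - 3*676**2) - 28080) = sqrt((-9 - 3*456976) - 28080) = sqrt((-9 - 1370928) - 28080) = sqrt(-1370937 - 28080) = sqrt(-1399017) = I*sqrt(1399017)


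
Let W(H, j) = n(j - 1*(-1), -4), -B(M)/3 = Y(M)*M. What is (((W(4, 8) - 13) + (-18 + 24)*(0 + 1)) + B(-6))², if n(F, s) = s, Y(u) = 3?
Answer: 1849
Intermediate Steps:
B(M) = -9*M
W(H, j) = -4
(((W(4, 8) - 13) + (-18 + 24)*(0 + 1)) + B(-6))² = (((-4 - 13) + (-18 + 24)*(0 + 1)) - 9*(-6))² = ((-17 + 6*1) + 54)² = ((-17 + 6) + 54)² = (-11 + 54)² = 43² = 1849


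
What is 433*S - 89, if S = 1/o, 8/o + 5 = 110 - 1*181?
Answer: -8405/2 ≈ -4202.5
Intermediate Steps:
o = -2/19 (o = 8/(-5 + (110 - 1*181)) = 8/(-5 + (110 - 181)) = 8/(-5 - 71) = 8/(-76) = 8*(-1/76) = -2/19 ≈ -0.10526)
S = -19/2 (S = 1/(-2/19) = -19/2 ≈ -9.5000)
433*S - 89 = 433*(-19/2) - 89 = -8227/2 - 89 = -8405/2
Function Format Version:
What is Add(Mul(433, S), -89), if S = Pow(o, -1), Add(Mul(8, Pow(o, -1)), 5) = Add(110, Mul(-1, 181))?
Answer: Rational(-8405, 2) ≈ -4202.5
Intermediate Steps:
o = Rational(-2, 19) (o = Mul(8, Pow(Add(-5, Add(110, Mul(-1, 181))), -1)) = Mul(8, Pow(Add(-5, Add(110, -181)), -1)) = Mul(8, Pow(Add(-5, -71), -1)) = Mul(8, Pow(-76, -1)) = Mul(8, Rational(-1, 76)) = Rational(-2, 19) ≈ -0.10526)
S = Rational(-19, 2) (S = Pow(Rational(-2, 19), -1) = Rational(-19, 2) ≈ -9.5000)
Add(Mul(433, S), -89) = Add(Mul(433, Rational(-19, 2)), -89) = Add(Rational(-8227, 2), -89) = Rational(-8405, 2)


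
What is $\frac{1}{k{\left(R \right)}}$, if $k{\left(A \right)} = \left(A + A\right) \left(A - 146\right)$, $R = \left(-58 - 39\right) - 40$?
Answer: $\frac{1}{77542} \approx 1.2896 \cdot 10^{-5}$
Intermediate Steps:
$R = -137$ ($R = -97 - 40 = -137$)
$k{\left(A \right)} = 2 A \left(-146 + A\right)$
$\frac{1}{k{\left(R \right)}} = \frac{1}{2 \left(-137\right) \left(-146 - 137\right)} = \frac{1}{2 \left(-137\right) \left(-283\right)} = \frac{1}{77542}$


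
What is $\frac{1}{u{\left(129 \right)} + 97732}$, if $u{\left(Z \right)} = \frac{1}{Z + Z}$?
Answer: $\frac{258}{25214857} \approx 1.0232 \cdot 10^{-5}$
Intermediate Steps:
$u{\left(Z \right)} = \frac{1}{2 Z}$
$\frac{1}{u{\left(129 \right)} + 97732} = \frac{1}{\frac{1}{2 \cdot 129} + 97732} = \frac{1}{\frac{1}{2} \cdot \frac{1}{129} + 97732} = \frac{1}{\frac{1}{258} + 97732} = \frac{1}{\frac{25214857}{258}} = \frac{258}{25214857}$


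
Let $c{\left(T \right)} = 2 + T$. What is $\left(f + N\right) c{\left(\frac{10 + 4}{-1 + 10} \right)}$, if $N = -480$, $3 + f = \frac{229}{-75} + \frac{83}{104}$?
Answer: $- \frac{15139964}{8775} \approx -1725.4$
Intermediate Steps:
$f = - \frac{40991}{7800}$ ($f = -3 + \left(\frac{229}{-75} + \frac{83}{104}\right) = -3 + \left(229 \left(- \frac{1}{75}\right) + 83 \cdot \frac{1}{104}\right) = -3 + \left(- \frac{229}{75} + \frac{83}{104}\right) = -3 - \frac{17591}{7800} = - \frac{40991}{7800} \approx -5.2553$)
$\left(f + N\right) c{\left(\frac{10 + 4}{-1 + 10} \right)} = \left(- \frac{40991}{7800} - 480\right) \left(2 + \frac{10 + 4}{-1 + 10}\right) = - \frac{3784991 \left(2 + \frac{14}{9}\right)}{7800} = \left(- \frac{3784991}{7800}\right) \frac{32}{9} = - \frac{15139964}{8775}$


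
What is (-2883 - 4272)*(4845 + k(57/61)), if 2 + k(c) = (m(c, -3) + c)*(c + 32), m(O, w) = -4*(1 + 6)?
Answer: -105206719320/3721 ≈ -2.8274e+7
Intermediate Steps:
m(O, w) = -28 (m(O, w) = -4*7 = -28)
k(c) = -2 + (-28 + c)*(32 + c) (k(c) = -2 + (-28 + c)*(c + 32) = -2 + (-28 + c)*(32 + c))
(-2883 - 4272)*(4845 + k(57/61)) = (-2883 - 4272)*(4845 + (-898 + (57/61)² + 4*(57/61))) = -7155*(4845 + (-898 + (57*(1/61))² + 4*(57*(1/61)))) = -7155*(4845 + (-898 + (57/61)² + 4*(57/61))) = -7155*(4845 + (-898 + 3249/3721 + 228/61)) = -7155*(4845 - 3324301/3721) = -7155*14703944/3721 = -105206719320/3721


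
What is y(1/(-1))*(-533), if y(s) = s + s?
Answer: 1066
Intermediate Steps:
y(s) = 2*s
y(1/(-1))*(-533) = (2/(-1))*(-533) = (2*(-1))*(-533) = -2*(-533) = 1066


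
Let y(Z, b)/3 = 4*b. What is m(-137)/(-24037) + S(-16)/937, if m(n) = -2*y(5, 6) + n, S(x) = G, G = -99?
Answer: -2116366/22522669 ≈ -0.093966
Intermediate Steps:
S(x) = -99
y(Z, b) = 12*b (y(Z, b) = 3*(4*b) = 12*b)
m(n) = -144 + n (m(n) = -24*6 + n = -2*72 + n = -144 + n)
m(-137)/(-24037) + S(-16)/937 = (-144 - 137)/(-24037) - 99/937 = -281*(-1/24037) - 99*1/937 = 281/24037 - 99/937 = -2116366/22522669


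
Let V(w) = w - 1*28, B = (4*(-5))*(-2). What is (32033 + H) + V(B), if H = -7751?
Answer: 24294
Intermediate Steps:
B = 40 (B = -20*(-2) = 40)
V(w) = -28 + w (V(w) = w - 28 = -28 + w)
(32033 + H) + V(B) = (32033 - 7751) + (-28 + 40) = 24282 + 12 = 24294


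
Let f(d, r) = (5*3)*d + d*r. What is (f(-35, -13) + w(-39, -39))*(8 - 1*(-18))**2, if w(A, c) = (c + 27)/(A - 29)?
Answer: -802412/17 ≈ -47201.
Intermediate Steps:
w(A, c) = (27 + c)/(-29 + A)
f(d, r) = 15*d + d*r
(f(-35, -13) + w(-39, -39))*(8 - 1*(-18))**2 = (-35*(15 - 13) + (27 - 39)/(-29 - 39))*(8 - 1*(-18))**2 = (-35*2 - 12/(-68))*(8 + 18)**2 = (-70 - 1/68*(-12))*26**2 = (-70 + 3/17)*676 = -1187/17*676 = -802412/17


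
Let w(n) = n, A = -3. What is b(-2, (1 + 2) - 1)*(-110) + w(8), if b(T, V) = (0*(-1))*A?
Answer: 8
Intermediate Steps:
b(T, V) = 0 (b(T, V) = (0*(-1))*(-3) = 0*(-3) = 0)
b(-2, (1 + 2) - 1)*(-110) + w(8) = 0*(-110) + 8 = 0 + 8 = 8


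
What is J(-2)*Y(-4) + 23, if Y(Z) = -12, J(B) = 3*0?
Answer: 23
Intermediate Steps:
J(B) = 0
J(-2)*Y(-4) + 23 = 0*(-12) + 23 = 0 + 23 = 23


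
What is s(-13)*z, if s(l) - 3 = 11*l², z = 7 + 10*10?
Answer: 199234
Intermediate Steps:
z = 107 (z = 7 + 100 = 107)
s(l) = 3 + 11*l²
s(-13)*z = (3 + 11*(-13)²)*107 = (3 + 11*169)*107 = (3 + 1859)*107 = 1862*107 = 199234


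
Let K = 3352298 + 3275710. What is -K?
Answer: -6628008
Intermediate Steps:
K = 6628008
-K = -1*6628008 = -6628008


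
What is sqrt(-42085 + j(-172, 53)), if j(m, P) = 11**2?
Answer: 2*I*sqrt(10491) ≈ 204.85*I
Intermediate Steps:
j(m, P) = 121
sqrt(-42085 + j(-172, 53)) = sqrt(-42085 + 121) = sqrt(-41964) = 2*I*sqrt(10491)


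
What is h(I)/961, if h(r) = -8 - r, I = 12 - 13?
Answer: -7/961 ≈ -0.0072841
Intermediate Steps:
I = -1
h(I)/961 = (-8 - 1*(-1))/961 = (-8 + 1)*(1/961) = -7*1/961 = -7/961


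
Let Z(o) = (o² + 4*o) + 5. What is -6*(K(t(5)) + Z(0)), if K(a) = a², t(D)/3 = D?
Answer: -1380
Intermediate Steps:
t(D) = 3*D
Z(o) = 5 + o² + 4*o
-6*(K(t(5)) + Z(0)) = -6*((3*5)² + (5 + 0² + 4*0)) = -6*(15² + (5 + 0 + 0)) = -6*(225 + 5) = -6*230 = -1380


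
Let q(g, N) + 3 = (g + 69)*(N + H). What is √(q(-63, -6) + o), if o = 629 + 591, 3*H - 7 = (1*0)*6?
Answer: √1195 ≈ 34.569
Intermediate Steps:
H = 7/3 (H = 7/3 + ((1*0)*6)/3 = 7/3 + (0*6)/3 = 7/3 + (⅓)*0 = 7/3 + 0 = 7/3 ≈ 2.3333)
o = 1220
q(g, N) = -3 + (69 + g)*(7/3 + N) (q(g, N) = -3 + (g + 69)*(N + 7/3) = -3 + (69 + g)*(7/3 + N))
√(q(-63, -6) + o) = √((158 + 69*(-6) + (7/3)*(-63) - 6*(-63)) + 1220) = √((158 - 414 - 147 + 378) + 1220) = √(-25 + 1220) = √1195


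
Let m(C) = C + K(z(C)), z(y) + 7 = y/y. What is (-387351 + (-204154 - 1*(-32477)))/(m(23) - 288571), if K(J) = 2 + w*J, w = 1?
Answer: 139757/72138 ≈ 1.9374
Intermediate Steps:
z(y) = -6 (z(y) = -7 + y/y = -7 + 1 = -6)
K(J) = 2 + J (K(J) = 2 + 1*J = 2 + J)
m(C) = -4 + C (m(C) = C + (2 - 6) = C - 4 = -4 + C)
(-387351 + (-204154 - 1*(-32477)))/(m(23) - 288571) = (-387351 + (-204154 - 1*(-32477)))/((-4 + 23) - 288571) = (-387351 + (-204154 + 32477))/(19 - 288571) = (-387351 - 171677)/(-288552) = -559028*(-1/288552) = 139757/72138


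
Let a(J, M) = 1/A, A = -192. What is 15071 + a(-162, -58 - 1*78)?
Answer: 2893631/192 ≈ 15071.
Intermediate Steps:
a(J, M) = -1/192 (a(J, M) = 1/(-192) = -1/192)
15071 + a(-162, -58 - 1*78) = 15071 - 1/192 = 2893631/192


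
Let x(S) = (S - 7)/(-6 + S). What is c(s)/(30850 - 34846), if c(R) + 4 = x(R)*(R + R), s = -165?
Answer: 4787/56943 ≈ 0.084067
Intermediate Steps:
x(S) = (-7 + S)/(-6 + S)
c(R) = -4 + 2*R*(-7 + R)/(-6 + R) (c(R) = -4 + ((-7 + R)/(-6 + R))*(R + R) = -4 + ((-7 + R)/(-6 + R))*(2*R) = -4 + 2*R*(-7 + R)/(-6 + R))
c(s)/(30850 - 34846) = (2*(12 + (-165)**2 - 9*(-165))/(-6 - 165))/(30850 - 34846) = (2*(12 + 27225 + 1485)/(-171))/(-3996) = (2*(-1/171)*28722)*(-1/3996) = -19148/57*(-1/3996) = 4787/56943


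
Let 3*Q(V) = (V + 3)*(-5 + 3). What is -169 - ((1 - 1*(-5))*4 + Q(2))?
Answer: -569/3 ≈ -189.67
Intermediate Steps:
Q(V) = -2 - 2*V/3 (Q(V) = ((V + 3)*(-5 + 3))/3 = ((3 + V)*(-2))/3 = (-6 - 2*V)/3 = -2 - 2*V/3)
-169 - ((1 - 1*(-5))*4 + Q(2)) = -169 - ((1 - 1*(-5))*4 + (-2 - ⅔*2)) = -169 - ((1 + 5)*4 + (-2 - 4/3)) = -169 - (6*4 - 10/3) = -169 - (24 - 10/3) = -169 - 1*62/3 = -169 - 62/3 = -569/3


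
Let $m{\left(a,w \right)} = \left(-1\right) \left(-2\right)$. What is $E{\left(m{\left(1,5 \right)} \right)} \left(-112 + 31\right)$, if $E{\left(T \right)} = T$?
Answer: $-162$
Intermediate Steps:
$m{\left(a,w \right)} = 2$
$E{\left(m{\left(1,5 \right)} \right)} \left(-112 + 31\right) = 2 \left(-112 + 31\right) = 2 \left(-81\right) = -162$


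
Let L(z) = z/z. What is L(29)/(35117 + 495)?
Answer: 1/35612 ≈ 2.8080e-5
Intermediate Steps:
L(z) = 1
L(29)/(35117 + 495) = 1/(35117 + 495) = 1/35612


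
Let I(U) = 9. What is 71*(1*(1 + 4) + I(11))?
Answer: 994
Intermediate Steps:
71*(1*(1 + 4) + I(11)) = 71*(1*(1 + 4) + 9) = 71*(1*5 + 9) = 71*(5 + 9) = 71*14 = 994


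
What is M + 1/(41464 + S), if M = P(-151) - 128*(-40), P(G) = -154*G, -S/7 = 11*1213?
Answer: 1473660437/51937 ≈ 28374.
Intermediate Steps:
S = -93401 (S = -77*1213 = -7*13343 = -93401)
M = 28374 (M = -154*(-151) - 128*(-40) = 23254 + 5120 = 28374)
M + 1/(41464 + S) = 28374 + 1/(41464 - 93401) = 28374 + 1/(-51937) = 28374 - 1/51937 = 1473660437/51937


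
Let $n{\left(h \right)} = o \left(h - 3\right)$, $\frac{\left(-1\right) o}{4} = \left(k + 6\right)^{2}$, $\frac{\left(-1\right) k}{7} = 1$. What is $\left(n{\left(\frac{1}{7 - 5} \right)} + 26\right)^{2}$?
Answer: $1296$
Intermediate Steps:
$k = -7$ ($k = \left(-7\right) 1 = -7$)
$o = -4$ ($o = - 4 \left(-7 + 6\right)^{2} = - 4 \left(-1\right)^{2} = \left(-4\right) 1 = -4$)
$n{\left(h \right)} = 12 - 4 h$ ($n{\left(h \right)} = - 4 \left(h - 3\right) = - 4 \left(-3 + h\right) = 12 - 4 h$)
$\left(n{\left(\frac{1}{7 - 5} \right)} + 26\right)^{2} = \left(\left(12 - \frac{4}{7 - 5}\right) + 26\right)^{2} = \left(\left(12 - \frac{4}{2}\right) + 26\right)^{2} = \left(\left(12 - 2\right) + 26\right)^{2} = \left(10 + 26\right)^{2} = 36^{2} = 1296$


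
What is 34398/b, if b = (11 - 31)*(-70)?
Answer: 2457/100 ≈ 24.570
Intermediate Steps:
b = 1400 (b = -20*(-70) = 1400)
34398/b = 34398/1400 = 34398*(1/1400) = 2457/100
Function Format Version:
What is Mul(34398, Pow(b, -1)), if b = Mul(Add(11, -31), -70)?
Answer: Rational(2457, 100) ≈ 24.570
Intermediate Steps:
b = 1400 (b = Mul(-20, -70) = 1400)
Mul(34398, Pow(b, -1)) = Mul(34398, Pow(1400, -1)) = Mul(34398, Rational(1, 1400)) = Rational(2457, 100)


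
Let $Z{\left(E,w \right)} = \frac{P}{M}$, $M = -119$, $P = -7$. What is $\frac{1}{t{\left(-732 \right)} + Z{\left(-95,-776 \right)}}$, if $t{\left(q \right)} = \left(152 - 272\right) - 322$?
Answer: $- \frac{17}{7513} \approx -0.0022627$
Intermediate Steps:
$t{\left(q \right)} = -442$ ($t{\left(q \right)} = -120 - 322 = -442$)
$Z{\left(E,w \right)} = \frac{1}{17}$ ($Z{\left(E,w \right)} = - \frac{7}{-119} = \left(-7\right) \left(- \frac{1}{119}\right) = \frac{1}{17}$)
$\frac{1}{t{\left(-732 \right)} + Z{\left(-95,-776 \right)}} = \frac{1}{-442 + \frac{1}{17}} = \frac{1}{- \frac{7513}{17}} = - \frac{17}{7513}$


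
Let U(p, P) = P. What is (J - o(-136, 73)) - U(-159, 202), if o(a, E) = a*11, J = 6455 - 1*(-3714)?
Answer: 11463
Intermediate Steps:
J = 10169 (J = 6455 + 3714 = 10169)
o(a, E) = 11*a
(J - o(-136, 73)) - U(-159, 202) = (10169 - 11*(-136)) - 1*202 = (10169 - 1*(-1496)) - 202 = (10169 + 1496) - 202 = 11665 - 202 = 11463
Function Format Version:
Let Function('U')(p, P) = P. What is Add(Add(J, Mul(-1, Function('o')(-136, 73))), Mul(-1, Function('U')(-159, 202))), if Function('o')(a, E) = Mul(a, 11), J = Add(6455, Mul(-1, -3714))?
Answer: 11463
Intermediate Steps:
J = 10169 (J = Add(6455, 3714) = 10169)
Function('o')(a, E) = Mul(11, a)
Add(Add(J, Mul(-1, Function('o')(-136, 73))), Mul(-1, Function('U')(-159, 202))) = Add(Add(10169, Mul(-1, Mul(11, -136))), Mul(-1, 202)) = Add(Add(10169, Mul(-1, -1496)), -202) = Add(Add(10169, 1496), -202) = Add(11665, -202) = 11463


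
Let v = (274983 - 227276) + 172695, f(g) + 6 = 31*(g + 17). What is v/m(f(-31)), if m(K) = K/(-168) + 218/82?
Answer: 94883061/2272 ≈ 41762.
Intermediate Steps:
f(g) = 521 + 31*g (f(g) = -6 + 31*(g + 17) = -6 + 31*(17 + g) = -6 + (527 + 31*g) = 521 + 31*g)
m(K) = 109/41 - K/168 (m(K) = K*(-1/168) + 218*(1/82) = -K/168 + 109/41 = 109/41 - K/168)
v = 220402 (v = 47707 + 172695 = 220402)
v/m(f(-31)) = 220402/(109/41 - (521 + 31*(-31))/168) = 220402/(109/41 - (521 - 961)/168) = 220402/(109/41 - 1/168*(-440)) = 220402/(109/41 + 55/21) = 220402/(4544/861) = 220402*(861/4544) = 94883061/2272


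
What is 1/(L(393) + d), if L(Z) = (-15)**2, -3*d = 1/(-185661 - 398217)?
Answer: 1751634/394117651 ≈ 0.0044444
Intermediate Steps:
d = 1/1751634 (d = -1/(3*(-185661 - 398217)) = -1/3/(-583878) = -1/3*(-1/583878) = 1/1751634 ≈ 5.7090e-7)
L(Z) = 225
1/(L(393) + d) = 1/(225 + 1/1751634) = 1/(394117651/1751634) = 1751634/394117651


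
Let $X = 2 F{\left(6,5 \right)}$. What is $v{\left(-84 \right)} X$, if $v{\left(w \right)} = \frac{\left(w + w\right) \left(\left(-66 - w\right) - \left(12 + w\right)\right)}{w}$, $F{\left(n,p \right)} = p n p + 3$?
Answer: $55080$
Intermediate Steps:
$F{\left(n,p \right)} = 3 + n p^{2}$ ($F{\left(n,p \right)} = n p p + 3 = n p^{2} + 3 = 3 + n p^{2}$)
$X = 306$ ($X = 2 \left(3 + 6 \cdot 5^{2}\right) = 2 \left(3 + 6 \cdot 25\right) = 2 \left(3 + 150\right) = 2 \cdot 153 = 306$)
$v{\left(w \right)} = -156 - 4 w$ ($v{\left(w \right)} = \frac{2 w \left(-78 - 2 w\right)}{w} = -156 - 4 w$)
$v{\left(-84 \right)} X = \left(-156 - -336\right) 306 = \left(-156 + 336\right) 306 = 180 \cdot 306 = 55080$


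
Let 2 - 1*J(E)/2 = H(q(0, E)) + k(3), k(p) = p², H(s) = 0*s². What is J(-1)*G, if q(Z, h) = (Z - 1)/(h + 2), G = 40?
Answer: -560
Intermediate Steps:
q(Z, h) = (-1 + Z)/(2 + h)
H(s) = 0
J(E) = -14 (J(E) = 4 - 2*(0 + 3²) = 4 - 2*(0 + 9) = 4 - 2*9 = 4 - 18 = -14)
J(-1)*G = -14*40 = -560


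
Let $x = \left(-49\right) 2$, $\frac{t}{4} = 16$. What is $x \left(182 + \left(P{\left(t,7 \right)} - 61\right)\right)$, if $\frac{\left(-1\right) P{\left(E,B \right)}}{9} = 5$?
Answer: $-7448$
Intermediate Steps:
$t = 64$ ($t = 4 \cdot 16 = 64$)
$P{\left(E,B \right)} = -45$ ($P{\left(E,B \right)} = \left(-9\right) 5 = -45$)
$x = -98$
$x \left(182 + \left(P{\left(t,7 \right)} - 61\right)\right) = - 98 \left(182 - 106\right) = \left(-98\right) 76 = -7448$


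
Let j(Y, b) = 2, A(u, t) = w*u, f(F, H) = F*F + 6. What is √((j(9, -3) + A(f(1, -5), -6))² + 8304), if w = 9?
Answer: √12529 ≈ 111.93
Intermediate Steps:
f(F, H) = 6 + F² (f(F, H) = F² + 6 = 6 + F²)
A(u, t) = 9*u
√((j(9, -3) + A(f(1, -5), -6))² + 8304) = √((2 + 9*(6 + 1²))² + 8304) = √((2 + 9*(6 + 1))² + 8304) = √((2 + 9*7)² + 8304) = √((2 + 63)² + 8304) = √(65² + 8304) = √(4225 + 8304) = √12529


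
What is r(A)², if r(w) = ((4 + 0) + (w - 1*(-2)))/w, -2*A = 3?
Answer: 9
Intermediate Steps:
A = -3/2 (A = -½*3 = -3/2 ≈ -1.5000)
r(w) = (6 + w)/w (r(w) = (4 + (w + 2))/w = (4 + (2 + w))/w = (6 + w)/w)
r(A)² = ((6 - 3/2)/(-3/2))² = (-⅔*9/2)² = (-3)² = 9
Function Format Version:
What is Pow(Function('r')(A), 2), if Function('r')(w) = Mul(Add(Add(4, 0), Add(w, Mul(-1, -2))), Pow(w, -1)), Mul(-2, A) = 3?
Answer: 9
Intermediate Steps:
A = Rational(-3, 2) (A = Mul(Rational(-1, 2), 3) = Rational(-3, 2) ≈ -1.5000)
Function('r')(w) = Mul(Pow(w, -1), Add(6, w)) (Function('r')(w) = Mul(Add(4, Add(w, 2)), Pow(w, -1)) = Mul(Add(4, Add(2, w)), Pow(w, -1)) = Mul(Add(6, w), Pow(w, -1)) = Mul(Pow(w, -1), Add(6, w)))
Pow(Function('r')(A), 2) = Pow(Mul(Pow(Rational(-3, 2), -1), Add(6, Rational(-3, 2))), 2) = Pow(Mul(Rational(-2, 3), Rational(9, 2)), 2) = Pow(-3, 2) = 9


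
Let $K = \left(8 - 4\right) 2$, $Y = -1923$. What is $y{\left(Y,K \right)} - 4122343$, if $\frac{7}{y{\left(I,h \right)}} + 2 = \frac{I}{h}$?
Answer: $- \frac{1141889019}{277} \approx -4.1223 \cdot 10^{6}$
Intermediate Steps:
$K = 8$ ($K = 4 \cdot 2 = 8$)
$y{\left(I,h \right)} = \frac{7}{-2 + \frac{I}{h}}$
$y{\left(Y,K \right)} - 4122343 = 7 \cdot 8 \frac{1}{-1923 - 16} - 4122343 = 7 \cdot 8 \frac{1}{-1939} - 4122343 = 7 \cdot 8 \left(- \frac{1}{1939}\right) - 4122343 = - \frac{8}{277} - 4122343 = - \frac{1141889019}{277}$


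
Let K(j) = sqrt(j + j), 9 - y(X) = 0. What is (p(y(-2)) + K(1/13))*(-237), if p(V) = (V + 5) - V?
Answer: -1185 - 237*sqrt(26)/13 ≈ -1278.0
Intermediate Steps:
y(X) = 9 (y(X) = 9 - 1*0 = 9 + 0 = 9)
p(V) = 5 (p(V) = (5 + V) - V = 5)
K(j) = sqrt(2)*sqrt(j) (K(j) = sqrt(2*j) = sqrt(2)*sqrt(j))
(p(y(-2)) + K(1/13))*(-237) = (5 + sqrt(2)*sqrt(1/13))*(-237) = (5 + sqrt(2)*(sqrt(13)/13))*(-237) = (5 + sqrt(26)/13)*(-237) = -1185 - 237*sqrt(26)/13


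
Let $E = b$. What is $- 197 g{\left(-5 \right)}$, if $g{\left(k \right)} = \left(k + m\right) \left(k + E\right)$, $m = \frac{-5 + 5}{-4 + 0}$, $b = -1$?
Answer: $-5910$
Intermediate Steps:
$m = 0$ ($m = \frac{0}{-4} = 0 \left(- \frac{1}{4}\right) = 0$)
$E = -1$
$g{\left(k \right)} = k \left(-1 + k\right)$ ($g{\left(k \right)} = \left(k + 0\right) \left(k - 1\right) = k \left(-1 + k\right)$)
$- 197 g{\left(-5 \right)} = - 197 \left(- 5 \left(-1 - 5\right)\right) = - 197 \left(\left(-5\right) \left(-6\right)\right) = \left(-197\right) 30 = -5910$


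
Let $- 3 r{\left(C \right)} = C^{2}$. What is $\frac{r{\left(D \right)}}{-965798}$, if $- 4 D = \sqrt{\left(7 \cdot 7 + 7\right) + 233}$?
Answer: $\frac{289}{46358304} \approx 6.234 \cdot 10^{-6}$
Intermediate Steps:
$D = - \frac{17}{4}$ ($D = - \frac{\sqrt{\left(7 \cdot 7 + 7\right) + 233}}{4} = - \frac{\sqrt{\left(49 + 7\right) + 233}}{4} = - \frac{\sqrt{56 + 233}}{4} = - \frac{\sqrt{289}}{4} = \left(- \frac{1}{4}\right) 17 = - \frac{17}{4} \approx -4.25$)
$r{\left(C \right)} = - \frac{C^{2}}{3}$
$\frac{r{\left(D \right)}}{-965798} = \frac{\left(- \frac{1}{3}\right) \left(- \frac{17}{4}\right)^{2}}{-965798} = \left(- \frac{1}{3}\right) \frac{289}{16} \left(- \frac{1}{965798}\right) = \left(- \frac{289}{48}\right) \left(- \frac{1}{965798}\right) = \frac{289}{46358304}$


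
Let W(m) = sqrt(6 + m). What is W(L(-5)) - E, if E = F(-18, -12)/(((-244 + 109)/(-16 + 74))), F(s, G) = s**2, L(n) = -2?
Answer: 706/5 ≈ 141.20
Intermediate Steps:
E = -696/5 (E = (-18)**2/(((-244 + 109)/(-16 + 74))) = 324/((-135/58)) = 324/((-135*1/58)) = 324/(-135/58) = 324*(-58/135) = -696/5 ≈ -139.20)
W(L(-5)) - E = sqrt(6 - 2) - 1*(-696/5) = sqrt(4) + 696/5 = 2 + 696/5 = 706/5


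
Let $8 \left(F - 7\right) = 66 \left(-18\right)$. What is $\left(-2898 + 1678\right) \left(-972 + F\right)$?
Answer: $1358470$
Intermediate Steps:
$F = - \frac{283}{2}$ ($F = 7 + \frac{66 \left(-18\right)}{8} = 7 + \frac{1}{8} \left(-1188\right) = 7 - \frac{297}{2} = - \frac{283}{2} \approx -141.5$)
$\left(-2898 + 1678\right) \left(-972 + F\right) = \left(-2898 + 1678\right) \left(-972 - \frac{283}{2}\right) = \left(-1220\right) \left(- \frac{2227}{2}\right) = 1358470$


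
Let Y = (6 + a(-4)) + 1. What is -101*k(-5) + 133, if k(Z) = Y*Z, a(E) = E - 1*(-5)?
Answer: 4173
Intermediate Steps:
a(E) = 5 + E (a(E) = E + 5 = 5 + E)
Y = 8 (Y = (6 + (5 - 4)) + 1 = (6 + 1) + 1 = 7 + 1 = 8)
k(Z) = 8*Z
-101*k(-5) + 133 = -101*8*(-5) + 133 = -101*(-40) + 133 = 4040 + 133 = 4173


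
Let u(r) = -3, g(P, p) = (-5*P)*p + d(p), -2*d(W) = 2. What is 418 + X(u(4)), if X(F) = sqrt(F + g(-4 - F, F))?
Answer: 418 + I*sqrt(19) ≈ 418.0 + 4.3589*I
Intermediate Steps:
d(W) = -1 (d(W) = -1/2*2 = -1)
g(P, p) = -1 - 5*P*p (g(P, p) = (-5*P)*p - 1 = -5*P*p - 1 = -1 - 5*P*p)
X(F) = sqrt(-1 + F - 5*F*(-4 - F)) (X(F) = sqrt(F + (-1 - 5*(-4 - F)*F)) = sqrt(F + (-1 - 5*F*(-4 - F))) = sqrt(-1 + F - 5*F*(-4 - F)))
418 + X(u(4)) = 418 + sqrt(-1 + 5*(-3)**2 + 21*(-3)) = 418 + sqrt(-1 + 5*9 - 63) = 418 + sqrt(-1 + 45 - 63) = 418 + sqrt(-19) = 418 + I*sqrt(19)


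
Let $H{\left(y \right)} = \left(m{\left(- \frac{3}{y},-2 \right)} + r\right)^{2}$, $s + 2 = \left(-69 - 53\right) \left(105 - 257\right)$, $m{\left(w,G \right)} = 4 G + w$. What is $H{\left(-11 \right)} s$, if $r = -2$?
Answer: $\frac{212287358}{121} \approx 1.7544 \cdot 10^{6}$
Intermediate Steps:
$m{\left(w,G \right)} = w + 4 G$
$s = 18542$ ($s = -2 + \left(-69 - 53\right) \left(105 - 257\right) = -2 - -18544 = -2 + 18544 = 18542$)
$H{\left(y \right)} = \left(-10 - \frac{3}{y}\right)^{2}$ ($H{\left(y \right)} = \left(\left(- \frac{3}{y} + 4 \left(-2\right)\right) - 2\right)^{2} = \left(\left(- \frac{3}{y} - 8\right) - 2\right)^{2} = \left(\left(-8 - \frac{3}{y}\right) - 2\right)^{2} = \left(-10 - \frac{3}{y}\right)^{2}$)
$H{\left(-11 \right)} s = \frac{\left(3 + 10 \left(-11\right)\right)^{2}}{121} \cdot 18542 = \frac{\left(3 - 110\right)^{2}}{121} \cdot 18542 = \frac{\left(-107\right)^{2}}{121} \cdot 18542 = \frac{1}{121} \cdot 11449 \cdot 18542 = \frac{11449}{121} \cdot 18542 = \frac{212287358}{121}$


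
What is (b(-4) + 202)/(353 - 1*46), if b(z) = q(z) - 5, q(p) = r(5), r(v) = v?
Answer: 202/307 ≈ 0.65798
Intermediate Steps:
q(p) = 5
b(z) = 0 (b(z) = 5 - 5 = 0)
(b(-4) + 202)/(353 - 1*46) = (0 + 202)/(353 - 1*46) = 202/(353 - 46) = 202/307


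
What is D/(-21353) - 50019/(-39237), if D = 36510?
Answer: -121495721/279275887 ≈ -0.43504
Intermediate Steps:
D/(-21353) - 50019/(-39237) = 36510/(-21353) - 50019/(-39237) = 36510*(-1/21353) - 50019*(-1/39237) = -36510/21353 + 16673/13079 = -121495721/279275887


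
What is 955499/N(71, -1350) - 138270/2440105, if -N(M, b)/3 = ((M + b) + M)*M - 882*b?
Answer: -557970946063/1617690058716 ≈ -0.34492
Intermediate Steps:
N(M, b) = 2646*b - 3*M*(b + 2*M) (N(M, b) = -3*(((M + b) + M)*M - 882*b) = -3*((b + 2*M)*M - 882*b) = -3*(M*(b + 2*M) - 882*b) = -3*(-882*b + M*(b + 2*M)) = 2646*b - 3*M*(b + 2*M))
955499/N(71, -1350) - 138270/2440105 = 955499/(-6*71² + 2646*(-1350) - 3*71*(-1350)) - 138270/2440105 = 955499/(-6*5041 - 3572100 + 287550) - 138270*1/2440105 = 955499/(-30246 - 3572100 + 287550) - 27654/488021 = 955499/(-3314796) - 27654/488021 = 955499*(-1/3314796) - 27654/488021 = -955499/3314796 - 27654/488021 = -557970946063/1617690058716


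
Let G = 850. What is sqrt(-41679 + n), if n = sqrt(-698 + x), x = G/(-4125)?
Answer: sqrt(-1134710775 + 330*I*sqrt(4752165))/165 ≈ 0.064715 + 204.15*I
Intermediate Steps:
x = -34/165 (x = 850/(-4125) = 850*(-1/4125) = -34/165 ≈ -0.20606)
n = 2*I*sqrt(4752165)/165 (n = sqrt(-698 - 34/165) = sqrt(-115204/165) = 2*I*sqrt(4752165)/165 ≈ 26.424*I)
sqrt(-41679 + n) = sqrt(-41679 + 2*I*sqrt(4752165)/165)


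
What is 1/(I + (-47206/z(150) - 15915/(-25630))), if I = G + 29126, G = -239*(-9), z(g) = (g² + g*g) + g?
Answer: 115719450/3619308104897 ≈ 3.1973e-5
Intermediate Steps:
z(g) = g + 2*g² (z(g) = (g² + g²) + g = 2*g² + g = g + 2*g²)
G = 2151
I = 31277 (I = 2151 + 29126 = 31277)
1/(I + (-47206/z(150) - 15915/(-25630))) = 1/(31277 + (-47206*1/(150*(1 + 2*150)) - 15915/(-25630))) = 1/(31277 + (-47206*1/(150*(1 + 300)) - 15915*(-1/25630))) = 1/(31277 + (-47206/(150*301) + 3183/5126)) = 1/(31277 + (-47206/45150 + 3183/5126)) = 1/(31277 + (-47206*1/45150 + 3183/5126)) = 1/(31277 + (-23603/22575 + 3183/5126)) = 1/(31277 - 49132753/115719450) = 1/(3619308104897/115719450) = 115719450/3619308104897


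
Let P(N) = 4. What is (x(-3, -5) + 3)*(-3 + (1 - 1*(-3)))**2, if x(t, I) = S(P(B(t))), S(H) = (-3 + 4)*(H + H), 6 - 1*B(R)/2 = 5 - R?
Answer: 11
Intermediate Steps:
B(R) = 2 + 2*R (B(R) = 12 - 2*(5 - R) = 12 + (-10 + 2*R) = 2 + 2*R)
S(H) = 2*H (S(H) = 1*(2*H) = 2*H)
x(t, I) = 8 (x(t, I) = 2*4 = 8)
(x(-3, -5) + 3)*(-3 + (1 - 1*(-3)))**2 = (8 + 3)*(-3 + (1 - 1*(-3)))**2 = 11*(-3 + (1 + 3))**2 = 11*(-3 + 4)**2 = 11*1**2 = 11*1 = 11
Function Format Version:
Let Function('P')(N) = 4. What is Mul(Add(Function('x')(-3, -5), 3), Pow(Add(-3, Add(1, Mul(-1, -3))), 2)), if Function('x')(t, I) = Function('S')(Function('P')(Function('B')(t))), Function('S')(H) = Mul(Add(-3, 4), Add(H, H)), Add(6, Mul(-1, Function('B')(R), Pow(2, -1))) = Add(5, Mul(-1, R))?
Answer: 11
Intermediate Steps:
Function('B')(R) = Add(2, Mul(2, R)) (Function('B')(R) = Add(12, Mul(-2, Add(5, Mul(-1, R)))) = Add(12, Add(-10, Mul(2, R))) = Add(2, Mul(2, R)))
Function('S')(H) = Mul(2, H) (Function('S')(H) = Mul(1, Mul(2, H)) = Mul(2, H))
Function('x')(t, I) = 8 (Function('x')(t, I) = Mul(2, 4) = 8)
Mul(Add(Function('x')(-3, -5), 3), Pow(Add(-3, Add(1, Mul(-1, -3))), 2)) = Mul(Add(8, 3), Pow(Add(-3, Add(1, Mul(-1, -3))), 2)) = Mul(11, Pow(Add(-3, Add(1, 3)), 2)) = Mul(11, Pow(Add(-3, 4), 2)) = Mul(11, Pow(1, 2)) = Mul(11, 1) = 11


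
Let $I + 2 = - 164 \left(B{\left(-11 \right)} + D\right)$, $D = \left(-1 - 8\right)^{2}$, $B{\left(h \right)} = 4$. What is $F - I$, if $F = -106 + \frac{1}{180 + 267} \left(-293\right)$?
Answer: $\frac{6184399}{447} \approx 13835.0$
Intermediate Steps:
$D = 81$ ($D = \left(-9\right)^{2} = 81$)
$F = - \frac{47675}{447}$ ($F = -106 + \frac{1}{447} \left(-293\right) = -106 - \frac{293}{447} = - \frac{47675}{447} \approx -106.66$)
$I = -13942$ ($I = -2 - 164 \left(4 + 81\right) = -2 - 13940 = -13942$)
$F - I = - \frac{47675}{447} - -13942 = - \frac{47675}{447} + 13942 = \frac{6184399}{447}$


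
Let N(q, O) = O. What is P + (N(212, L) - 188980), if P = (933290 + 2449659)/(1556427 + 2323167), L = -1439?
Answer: -738745026937/3879594 ≈ -1.9042e+5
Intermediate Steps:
P = 3382949/3879594 ≈ 0.87199
P + (N(212, L) - 188980) = 3382949/3879594 + (-1439 - 188980) = 3382949/3879594 - 190419 = -738745026937/3879594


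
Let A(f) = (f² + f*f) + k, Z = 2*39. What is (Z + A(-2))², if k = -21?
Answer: 4225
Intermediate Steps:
Z = 78
A(f) = -21 + 2*f² (A(f) = (f² + f*f) - 21 = (f² + f²) - 21 = 2*f² - 21 = -21 + 2*f²)
(Z + A(-2))² = (78 + (-21 + 2*(-2)²))² = (78 + (-21 + 2*4))² = (78 + (-21 + 8))² = (78 - 13)² = 65² = 4225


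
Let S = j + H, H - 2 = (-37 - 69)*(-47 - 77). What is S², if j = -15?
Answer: 172423161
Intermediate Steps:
H = 13146 (H = 2 + (-37 - 69)*(-47 - 77) = 2 - 106*(-124) = 2 + 13144 = 13146)
S = 13131 (S = -15 + 13146 = 13131)
S² = 13131² = 172423161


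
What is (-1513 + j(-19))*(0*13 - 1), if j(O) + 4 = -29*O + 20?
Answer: 946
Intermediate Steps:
j(O) = 16 - 29*O (j(O) = -4 + (-29*O + 20) = -4 + (20 - 29*O) = 16 - 29*O)
(-1513 + j(-19))*(0*13 - 1) = (-1513 + (16 - 29*(-19)))*(0*13 - 1) = (-1513 + (16 + 551))*(0 - 1) = (-1513 + 567)*(-1) = -946*(-1) = 946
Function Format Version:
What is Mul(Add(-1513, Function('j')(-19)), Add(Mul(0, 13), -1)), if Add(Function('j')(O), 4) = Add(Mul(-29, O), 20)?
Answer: 946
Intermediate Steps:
Function('j')(O) = Add(16, Mul(-29, O)) (Function('j')(O) = Add(-4, Add(Mul(-29, O), 20)) = Add(-4, Add(20, Mul(-29, O))) = Add(16, Mul(-29, O)))
Mul(Add(-1513, Function('j')(-19)), Add(Mul(0, 13), -1)) = Mul(Add(-1513, Add(16, Mul(-29, -19))), Add(Mul(0, 13), -1)) = Mul(Add(-1513, Add(16, 551)), Add(0, -1)) = Mul(Add(-1513, 567), -1) = Mul(-946, -1) = 946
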